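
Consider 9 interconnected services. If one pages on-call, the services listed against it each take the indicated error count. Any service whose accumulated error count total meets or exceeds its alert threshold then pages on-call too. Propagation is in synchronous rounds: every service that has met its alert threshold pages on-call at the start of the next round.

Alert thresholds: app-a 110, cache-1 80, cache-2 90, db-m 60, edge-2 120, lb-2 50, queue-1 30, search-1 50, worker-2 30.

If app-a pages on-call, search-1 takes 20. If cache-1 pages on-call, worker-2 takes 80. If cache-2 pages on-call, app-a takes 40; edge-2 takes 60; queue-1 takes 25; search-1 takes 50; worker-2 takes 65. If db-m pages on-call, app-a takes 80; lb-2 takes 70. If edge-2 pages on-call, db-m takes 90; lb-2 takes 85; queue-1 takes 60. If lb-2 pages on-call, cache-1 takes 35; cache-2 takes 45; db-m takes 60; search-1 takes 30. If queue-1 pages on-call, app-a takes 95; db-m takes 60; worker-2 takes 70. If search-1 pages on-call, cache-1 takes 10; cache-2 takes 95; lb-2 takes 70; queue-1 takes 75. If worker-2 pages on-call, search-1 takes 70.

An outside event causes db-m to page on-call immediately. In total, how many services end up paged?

Round 1 — db-m pages on-call (initial).
  app-a: +80 → 80 < 110
  lb-2: +70 → 70 ≥ 50
Round 2 — lb-2 pages on-call.
  cache-1: +35 → 35 < 80
  cache-2: +45 → 45 < 90
  search-1: +30 → 30 < 50
No further pages.

2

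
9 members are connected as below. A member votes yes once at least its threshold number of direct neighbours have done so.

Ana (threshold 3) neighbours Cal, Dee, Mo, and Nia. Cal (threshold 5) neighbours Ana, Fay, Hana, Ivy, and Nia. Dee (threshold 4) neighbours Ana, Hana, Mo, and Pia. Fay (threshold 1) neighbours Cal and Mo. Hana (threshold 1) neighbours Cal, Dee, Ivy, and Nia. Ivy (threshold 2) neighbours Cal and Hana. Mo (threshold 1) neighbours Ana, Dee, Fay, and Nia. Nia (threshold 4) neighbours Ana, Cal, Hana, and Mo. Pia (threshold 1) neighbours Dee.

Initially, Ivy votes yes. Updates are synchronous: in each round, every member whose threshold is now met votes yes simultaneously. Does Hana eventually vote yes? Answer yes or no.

yes

Round 1 — Ivy votes yes (initial).
Round 2 — checking thresholds:
  Cal: 1 of 5 neighbours < 5, holds.
  Hana: 1 of 4 neighbours ≥ 1, votes yes.
Round 3 — no new yes votes; cascade stops.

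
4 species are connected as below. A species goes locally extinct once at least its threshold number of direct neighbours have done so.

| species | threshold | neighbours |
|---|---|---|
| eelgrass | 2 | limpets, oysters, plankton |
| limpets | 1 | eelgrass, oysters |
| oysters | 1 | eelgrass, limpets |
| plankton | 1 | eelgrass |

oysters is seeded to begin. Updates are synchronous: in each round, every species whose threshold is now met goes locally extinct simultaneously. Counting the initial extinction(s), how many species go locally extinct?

Round 1 — oysters goes locally extinct (initial).
Round 2 — checking thresholds:
  eelgrass: 1 of 3 neighbours < 2, holds.
  limpets: 1 of 2 neighbours ≥ 1, goes locally extinct.
Round 3 — checking thresholds:
  eelgrass: 2 of 3 neighbours ≥ 2, goes locally extinct.
Round 4 — checking thresholds:
  plankton: 1 of 1 neighbours ≥ 1, goes locally extinct.
Round 5 — no new extinctions; cascade stops.

4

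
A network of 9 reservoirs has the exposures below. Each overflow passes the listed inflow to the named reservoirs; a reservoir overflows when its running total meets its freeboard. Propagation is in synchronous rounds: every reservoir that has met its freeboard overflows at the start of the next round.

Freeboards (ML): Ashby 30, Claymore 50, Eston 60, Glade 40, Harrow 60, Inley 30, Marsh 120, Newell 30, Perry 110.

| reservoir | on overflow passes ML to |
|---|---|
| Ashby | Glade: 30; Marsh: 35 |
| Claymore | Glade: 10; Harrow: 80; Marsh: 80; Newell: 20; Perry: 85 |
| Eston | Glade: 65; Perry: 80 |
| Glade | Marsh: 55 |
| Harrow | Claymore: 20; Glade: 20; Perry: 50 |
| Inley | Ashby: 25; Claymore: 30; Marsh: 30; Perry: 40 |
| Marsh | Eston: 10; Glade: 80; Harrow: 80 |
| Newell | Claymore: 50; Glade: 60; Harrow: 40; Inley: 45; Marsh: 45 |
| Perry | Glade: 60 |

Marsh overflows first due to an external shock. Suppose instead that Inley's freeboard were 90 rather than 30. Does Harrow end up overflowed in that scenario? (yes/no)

yes

With Inley's freeboard at 90:
Round 1 — Marsh overflows (initial).
  Eston: +10 → 10 < 60
  Glade: +80 → 80 ≥ 40
  Harrow: +80 → 80 ≥ 60
Round 2 — Glade, Harrow overflow.
  Claymore: +20 → 20 < 50
  Perry: +50 → 50 < 110
No further overflows.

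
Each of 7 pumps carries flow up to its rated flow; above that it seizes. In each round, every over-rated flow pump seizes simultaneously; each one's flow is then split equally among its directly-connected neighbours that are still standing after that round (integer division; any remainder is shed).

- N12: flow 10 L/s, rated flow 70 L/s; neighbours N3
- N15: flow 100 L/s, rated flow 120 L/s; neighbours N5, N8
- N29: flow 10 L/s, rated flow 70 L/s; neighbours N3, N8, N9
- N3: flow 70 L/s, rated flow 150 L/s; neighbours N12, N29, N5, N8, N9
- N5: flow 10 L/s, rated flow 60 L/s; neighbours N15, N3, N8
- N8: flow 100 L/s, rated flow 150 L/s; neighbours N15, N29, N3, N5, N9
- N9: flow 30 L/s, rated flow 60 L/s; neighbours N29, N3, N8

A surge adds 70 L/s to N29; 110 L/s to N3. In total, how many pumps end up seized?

Round 1 — N29 at 80 > 70; N3 at 180 > 150. N29, N3 seize.
  N29 sheds 80 L/s to N8, N9: 40 each.
    N8: 100+40 = 140 ≤ 150
    N9: 30+40 = 70 > 60
  N3 sheds 180 L/s to N12, N5, N8, N9: 45 each.
    N12: 10+45 = 55 ≤ 70
    N5: 10+45 = 55 ≤ 60
    N8: 140+45 = 185 > 150
    N9: 70+45 = 115 > 60
Round 2 — N8, N9 seize.
  N8 sheds 185 L/s to N15, N5: 92 each (1 lost).
    N15: 100+92 = 192 > 120
    N5: 55+92 = 147 > 60
  N9 sheds 115 L/s: no online neighbours, lost.
Round 3 — N15, N5 seize.
  N15 sheds 192 L/s: no online neighbours, lost.
  N5 sheds 147 L/s: no online neighbours, lost.
No further seizures.

6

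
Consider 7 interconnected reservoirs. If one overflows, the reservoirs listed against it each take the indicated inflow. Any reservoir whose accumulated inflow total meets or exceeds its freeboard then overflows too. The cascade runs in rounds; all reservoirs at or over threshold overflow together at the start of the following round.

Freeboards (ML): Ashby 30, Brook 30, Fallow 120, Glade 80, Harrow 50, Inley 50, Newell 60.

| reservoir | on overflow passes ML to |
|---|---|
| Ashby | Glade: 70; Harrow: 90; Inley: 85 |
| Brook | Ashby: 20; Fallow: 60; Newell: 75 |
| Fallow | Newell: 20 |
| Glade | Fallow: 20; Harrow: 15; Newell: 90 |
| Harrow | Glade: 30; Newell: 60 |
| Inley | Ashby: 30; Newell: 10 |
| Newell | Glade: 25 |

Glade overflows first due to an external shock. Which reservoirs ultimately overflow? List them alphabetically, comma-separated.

Round 1 — Glade overflows (initial).
  Fallow: +20 → 20 < 120
  Harrow: +15 → 15 < 50
  Newell: +90 → 90 ≥ 60
Round 2 — Newell overflows.
No further overflows.

Glade, Newell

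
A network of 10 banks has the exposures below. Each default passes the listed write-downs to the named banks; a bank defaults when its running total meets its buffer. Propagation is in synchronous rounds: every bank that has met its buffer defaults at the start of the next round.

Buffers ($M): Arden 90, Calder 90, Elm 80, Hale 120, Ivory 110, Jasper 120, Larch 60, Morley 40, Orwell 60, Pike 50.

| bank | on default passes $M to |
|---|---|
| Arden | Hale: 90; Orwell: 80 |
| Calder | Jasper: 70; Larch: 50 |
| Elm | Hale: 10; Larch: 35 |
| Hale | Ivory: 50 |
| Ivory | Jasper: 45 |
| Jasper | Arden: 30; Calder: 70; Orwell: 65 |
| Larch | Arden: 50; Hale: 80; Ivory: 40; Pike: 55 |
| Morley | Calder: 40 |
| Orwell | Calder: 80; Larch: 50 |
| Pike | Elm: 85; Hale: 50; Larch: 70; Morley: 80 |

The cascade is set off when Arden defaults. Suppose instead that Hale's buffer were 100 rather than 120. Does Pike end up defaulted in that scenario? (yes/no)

With Hale's buffer at 100:
Round 1 — Arden defaults (initial).
  Hale: +90 → 90 < 100
  Orwell: +80 → 80 ≥ 60
Round 2 — Orwell defaults.
  Calder: +80 → 80 < 90
  Larch: +50 → 50 < 60
No further defaults.

no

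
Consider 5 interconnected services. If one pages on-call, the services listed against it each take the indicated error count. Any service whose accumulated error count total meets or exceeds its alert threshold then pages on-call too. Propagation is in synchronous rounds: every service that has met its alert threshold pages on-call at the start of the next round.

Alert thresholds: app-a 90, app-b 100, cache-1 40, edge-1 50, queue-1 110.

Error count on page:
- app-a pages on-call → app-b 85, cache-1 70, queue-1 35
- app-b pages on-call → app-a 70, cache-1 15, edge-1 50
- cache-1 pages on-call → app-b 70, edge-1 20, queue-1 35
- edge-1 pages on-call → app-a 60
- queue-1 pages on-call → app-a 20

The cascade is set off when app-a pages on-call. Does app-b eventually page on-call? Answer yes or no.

yes

Round 1 — app-a pages on-call (initial).
  app-b: +85 → 85 < 100
  cache-1: +70 → 70 ≥ 40
  queue-1: +35 → 35 < 110
Round 2 — cache-1 pages on-call.
  app-b: +70 → 155 ≥ 100
  edge-1: +20 → 20 < 50
  queue-1: +35 → 70 < 110
Round 3 — app-b pages on-call.
  edge-1: +50 → 70 ≥ 50
Round 4 — edge-1 pages on-call.
No further pages.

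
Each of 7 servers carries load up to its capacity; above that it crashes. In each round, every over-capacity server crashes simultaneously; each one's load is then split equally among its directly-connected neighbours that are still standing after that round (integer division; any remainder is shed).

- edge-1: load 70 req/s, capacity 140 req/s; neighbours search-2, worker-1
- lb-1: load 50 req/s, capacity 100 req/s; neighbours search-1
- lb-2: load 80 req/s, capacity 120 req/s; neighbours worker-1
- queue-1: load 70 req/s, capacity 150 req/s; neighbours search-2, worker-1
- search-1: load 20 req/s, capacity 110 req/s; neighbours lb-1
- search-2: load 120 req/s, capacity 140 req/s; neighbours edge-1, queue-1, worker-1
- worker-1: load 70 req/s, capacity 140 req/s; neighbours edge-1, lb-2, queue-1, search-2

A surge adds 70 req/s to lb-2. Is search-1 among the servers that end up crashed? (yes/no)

no

Round 1 — lb-2 at 150 > 120. lb-2 crashes.
  lb-2 sheds 150 req/s to worker-1: 150 each.
    worker-1: 70+150 = 220 > 140
Round 2 — worker-1 crashes.
  worker-1 sheds 220 req/s to edge-1, queue-1, search-2: 73 each (1 lost).
    edge-1: 70+73 = 143 > 140
    queue-1: 70+73 = 143 ≤ 150
    search-2: 120+73 = 193 > 140
Round 3 — edge-1, search-2 crash.
  edge-1 sheds 143 req/s: no online neighbours, lost.
  search-2 sheds 193 req/s to queue-1: 193 each.
    queue-1: 143+193 = 336 > 150
Round 4 — queue-1 crashes.
  queue-1 sheds 336 req/s: no online neighbours, lost.
No further crashes.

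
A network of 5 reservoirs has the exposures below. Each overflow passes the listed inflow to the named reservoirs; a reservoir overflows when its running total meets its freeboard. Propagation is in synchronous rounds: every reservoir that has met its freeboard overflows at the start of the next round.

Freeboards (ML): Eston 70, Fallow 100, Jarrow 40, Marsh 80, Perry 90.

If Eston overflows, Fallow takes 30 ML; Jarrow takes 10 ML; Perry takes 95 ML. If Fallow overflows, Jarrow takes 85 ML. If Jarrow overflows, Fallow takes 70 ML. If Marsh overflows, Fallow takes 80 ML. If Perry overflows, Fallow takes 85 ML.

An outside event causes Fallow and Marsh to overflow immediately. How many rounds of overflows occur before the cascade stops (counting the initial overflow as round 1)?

Round 1 — Fallow, Marsh overflow (initial).
  Jarrow: +85 → 85 ≥ 40
Round 2 — Jarrow overflows.
No further overflows.

2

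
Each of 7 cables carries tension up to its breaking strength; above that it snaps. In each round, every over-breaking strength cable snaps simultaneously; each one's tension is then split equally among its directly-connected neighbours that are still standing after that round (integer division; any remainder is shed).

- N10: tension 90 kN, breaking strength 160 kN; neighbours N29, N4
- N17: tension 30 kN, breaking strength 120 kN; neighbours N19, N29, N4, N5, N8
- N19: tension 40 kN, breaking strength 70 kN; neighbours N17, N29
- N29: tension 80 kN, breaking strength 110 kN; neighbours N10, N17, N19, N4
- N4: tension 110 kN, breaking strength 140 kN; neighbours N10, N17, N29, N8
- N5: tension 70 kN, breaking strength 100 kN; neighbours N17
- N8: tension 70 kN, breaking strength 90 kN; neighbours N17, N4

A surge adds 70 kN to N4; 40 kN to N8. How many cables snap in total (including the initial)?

7

Round 1 — N4 at 180 > 140; N8 at 110 > 90. N4, N8 snap.
  N4 sheds 180 kN to N10, N17, N29: 60 each.
    N10: 90+60 = 150 ≤ 160
    N17: 30+60 = 90 ≤ 120
    N29: 80+60 = 140 > 110
  N8 sheds 110 kN to N17: 110 each.
    N17: 90+110 = 200 > 120
Round 2 — N17, N29 snap.
  N17 sheds 200 kN to N19, N5: 100 each.
    N19: 40+100 = 140 > 70
    N5: 70+100 = 170 > 100
  N29 sheds 140 kN to N10, N19: 70 each.
    N10: 150+70 = 220 > 160
    N19: 140+70 = 210 > 70
Round 3 — N10, N19, N5 snap.
  N10 sheds 220 kN: no online neighbours, lost.
  N19 sheds 210 kN: no online neighbours, lost.
  N5 sheds 170 kN: no online neighbours, lost.
No further breaks.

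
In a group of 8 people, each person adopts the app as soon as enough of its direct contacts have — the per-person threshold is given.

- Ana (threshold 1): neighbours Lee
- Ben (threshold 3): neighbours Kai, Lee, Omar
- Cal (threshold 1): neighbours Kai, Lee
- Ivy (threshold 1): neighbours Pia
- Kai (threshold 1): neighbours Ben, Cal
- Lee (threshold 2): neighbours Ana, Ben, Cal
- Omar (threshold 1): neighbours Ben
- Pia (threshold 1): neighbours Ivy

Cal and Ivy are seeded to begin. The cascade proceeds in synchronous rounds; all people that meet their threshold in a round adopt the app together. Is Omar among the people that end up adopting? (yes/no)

Round 1 — Cal, Ivy adopt the app (initial).
Round 2 — checking thresholds:
  Kai: 1 of 2 neighbours ≥ 1, adopts the app.
  Lee: 1 of 3 neighbours < 2, below threshold.
  Pia: 1 of 1 neighbours ≥ 1, adopts the app.
Round 3 — no new adoptions; cascade stops.

no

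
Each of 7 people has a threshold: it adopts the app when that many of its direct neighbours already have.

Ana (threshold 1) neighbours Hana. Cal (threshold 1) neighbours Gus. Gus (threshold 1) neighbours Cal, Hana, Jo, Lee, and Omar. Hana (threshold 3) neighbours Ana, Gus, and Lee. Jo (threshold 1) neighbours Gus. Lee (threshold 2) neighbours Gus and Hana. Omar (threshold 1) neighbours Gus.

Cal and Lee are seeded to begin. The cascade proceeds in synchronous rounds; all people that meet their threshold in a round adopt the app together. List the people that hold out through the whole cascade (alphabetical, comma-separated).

Round 1 — Cal, Lee adopt the app (initial).
Round 2 — checking thresholds:
  Gus: 2 of 5 neighbours ≥ 1, adopts the app.
  Hana: 1 of 3 neighbours < 3, below threshold.
Round 3 — checking thresholds:
  Hana: 2 of 3 neighbours < 3, below threshold.
  Jo: 1 of 1 neighbours ≥ 1, adopts the app.
  Omar: 1 of 1 neighbours ≥ 1, adopts the app.
Round 4 — no new adoptions; cascade stops.

Ana, Hana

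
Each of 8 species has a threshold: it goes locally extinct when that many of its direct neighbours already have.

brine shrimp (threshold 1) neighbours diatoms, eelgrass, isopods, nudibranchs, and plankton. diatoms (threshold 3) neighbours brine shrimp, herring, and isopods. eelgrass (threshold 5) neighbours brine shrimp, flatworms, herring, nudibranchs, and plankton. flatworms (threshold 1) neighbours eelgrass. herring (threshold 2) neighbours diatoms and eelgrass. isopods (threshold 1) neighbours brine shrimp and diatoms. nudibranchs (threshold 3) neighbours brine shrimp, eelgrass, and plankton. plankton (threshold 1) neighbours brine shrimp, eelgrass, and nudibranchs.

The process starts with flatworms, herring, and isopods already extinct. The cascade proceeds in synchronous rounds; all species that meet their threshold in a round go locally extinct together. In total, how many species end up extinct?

Round 1 — flatworms, herring, isopods go locally extinct (initial).
Round 2 — checking thresholds:
  brine shrimp: 1 of 5 neighbours ≥ 1, goes locally extinct.
  diatoms: 2 of 3 neighbours < 3, below threshold.
  eelgrass: 2 of 5 neighbours < 5, below threshold.
Round 3 — checking thresholds:
  diatoms: 3 of 3 neighbours ≥ 3, goes locally extinct.
  eelgrass: 3 of 5 neighbours < 5, below threshold.
  nudibranchs: 1 of 3 neighbours < 3, below threshold.
  plankton: 1 of 3 neighbours ≥ 1, goes locally extinct.
Round 4 — no new extinctions; cascade stops.

6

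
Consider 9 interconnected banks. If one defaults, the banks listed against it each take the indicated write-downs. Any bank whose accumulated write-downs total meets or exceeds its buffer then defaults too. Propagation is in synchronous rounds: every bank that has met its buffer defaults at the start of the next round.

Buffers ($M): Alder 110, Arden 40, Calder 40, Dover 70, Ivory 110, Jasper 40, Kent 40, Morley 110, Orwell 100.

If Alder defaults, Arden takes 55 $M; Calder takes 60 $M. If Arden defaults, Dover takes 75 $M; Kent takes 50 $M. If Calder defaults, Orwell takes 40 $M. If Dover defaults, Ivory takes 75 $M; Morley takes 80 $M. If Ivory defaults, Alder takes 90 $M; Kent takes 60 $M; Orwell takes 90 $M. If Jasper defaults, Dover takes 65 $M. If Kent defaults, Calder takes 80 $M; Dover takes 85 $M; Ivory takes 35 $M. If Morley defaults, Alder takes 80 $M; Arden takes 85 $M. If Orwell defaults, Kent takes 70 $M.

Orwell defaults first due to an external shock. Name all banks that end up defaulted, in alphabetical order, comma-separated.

Round 1 — Orwell defaults (initial).
  Kent: +70 → 70 ≥ 40
Round 2 — Kent defaults.
  Calder: +80 → 80 ≥ 40
  Dover: +85 → 85 ≥ 70
  Ivory: +35 → 35 < 110
Round 3 — Calder, Dover default.
  Ivory: +75 → 110 ≥ 110
  Morley: +80 → 80 < 110
Round 4 — Ivory defaults.
  Alder: +90 → 90 < 110
No further defaults.

Calder, Dover, Ivory, Kent, Orwell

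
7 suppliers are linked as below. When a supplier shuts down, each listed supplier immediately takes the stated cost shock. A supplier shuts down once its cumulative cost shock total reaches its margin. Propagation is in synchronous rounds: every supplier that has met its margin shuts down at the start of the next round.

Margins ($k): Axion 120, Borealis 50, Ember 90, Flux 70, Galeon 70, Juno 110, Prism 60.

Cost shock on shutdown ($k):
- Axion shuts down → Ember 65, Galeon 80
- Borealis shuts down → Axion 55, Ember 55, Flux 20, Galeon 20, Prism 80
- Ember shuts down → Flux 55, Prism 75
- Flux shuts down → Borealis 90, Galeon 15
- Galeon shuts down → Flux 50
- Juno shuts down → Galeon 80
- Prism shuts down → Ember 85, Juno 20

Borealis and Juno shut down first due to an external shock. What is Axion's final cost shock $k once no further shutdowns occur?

Round 1 — Borealis, Juno shut down (initial).
  Axion: +55 → 55 < 120
  Ember: +55 → 55 < 90
  Flux: +20 → 20 < 70
  Galeon: +20+80 → 100 ≥ 70
  Prism: +80 → 80 ≥ 60
Round 2 — Galeon, Prism shut down.
  Ember: +85 → 140 ≥ 90
  Flux: +50 → 70 ≥ 70
Round 3 — Ember, Flux shut down.
No further shutdowns.

55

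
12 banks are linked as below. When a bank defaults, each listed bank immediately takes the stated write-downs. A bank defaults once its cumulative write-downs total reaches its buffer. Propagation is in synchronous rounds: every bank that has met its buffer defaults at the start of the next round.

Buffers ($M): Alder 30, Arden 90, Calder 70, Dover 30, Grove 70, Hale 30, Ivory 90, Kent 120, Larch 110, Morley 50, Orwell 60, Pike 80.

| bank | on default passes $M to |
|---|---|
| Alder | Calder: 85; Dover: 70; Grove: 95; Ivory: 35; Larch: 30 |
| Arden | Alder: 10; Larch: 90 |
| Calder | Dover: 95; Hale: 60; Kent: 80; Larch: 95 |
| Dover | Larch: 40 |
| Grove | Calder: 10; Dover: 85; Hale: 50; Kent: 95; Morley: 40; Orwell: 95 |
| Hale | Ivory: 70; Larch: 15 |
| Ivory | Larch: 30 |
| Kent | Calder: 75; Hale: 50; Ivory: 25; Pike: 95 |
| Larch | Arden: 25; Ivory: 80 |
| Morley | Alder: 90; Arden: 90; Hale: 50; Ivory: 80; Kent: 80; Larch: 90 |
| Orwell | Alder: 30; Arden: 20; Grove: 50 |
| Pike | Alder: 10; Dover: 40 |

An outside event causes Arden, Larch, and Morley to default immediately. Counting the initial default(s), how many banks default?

Round 1 — Arden, Larch, Morley default (initial).
  Alder: +10+90 → 100 ≥ 30
  Hale: +50 → 50 ≥ 30
  Ivory: +80+80 → 160 ≥ 90
  Kent: +80 → 80 < 120
Round 2 — Alder, Hale, Ivory default.
  Calder: +85 → 85 ≥ 70
  Dover: +70 → 70 ≥ 30
  Grove: +95 → 95 ≥ 70
Round 3 — Calder, Dover, Grove default.
  Kent: +80+95 → 255 ≥ 120
  Orwell: +95 → 95 ≥ 60
Round 4 — Kent, Orwell default.
  Pike: +95 → 95 ≥ 80
Round 5 — Pike defaults.
No further defaults.

12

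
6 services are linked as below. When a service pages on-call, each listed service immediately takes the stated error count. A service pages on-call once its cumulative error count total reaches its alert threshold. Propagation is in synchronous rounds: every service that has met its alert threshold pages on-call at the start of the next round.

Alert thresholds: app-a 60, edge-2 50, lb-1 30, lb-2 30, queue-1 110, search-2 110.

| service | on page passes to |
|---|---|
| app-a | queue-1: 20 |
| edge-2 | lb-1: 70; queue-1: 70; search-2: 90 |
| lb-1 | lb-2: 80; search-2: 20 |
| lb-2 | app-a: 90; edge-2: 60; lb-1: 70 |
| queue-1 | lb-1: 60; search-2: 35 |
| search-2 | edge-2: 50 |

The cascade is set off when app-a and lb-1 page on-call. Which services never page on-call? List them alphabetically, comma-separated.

queue-1

Round 1 — app-a, lb-1 page on-call (initial).
  lb-2: +80 → 80 ≥ 30
  queue-1: +20 → 20 < 110
  search-2: +20 → 20 < 110
Round 2 — lb-2 pages on-call.
  edge-2: +60 → 60 ≥ 50
Round 3 — edge-2 pages on-call.
  queue-1: +70 → 90 < 110
  search-2: +90 → 110 ≥ 110
Round 4 — search-2 pages on-call.
No further pages.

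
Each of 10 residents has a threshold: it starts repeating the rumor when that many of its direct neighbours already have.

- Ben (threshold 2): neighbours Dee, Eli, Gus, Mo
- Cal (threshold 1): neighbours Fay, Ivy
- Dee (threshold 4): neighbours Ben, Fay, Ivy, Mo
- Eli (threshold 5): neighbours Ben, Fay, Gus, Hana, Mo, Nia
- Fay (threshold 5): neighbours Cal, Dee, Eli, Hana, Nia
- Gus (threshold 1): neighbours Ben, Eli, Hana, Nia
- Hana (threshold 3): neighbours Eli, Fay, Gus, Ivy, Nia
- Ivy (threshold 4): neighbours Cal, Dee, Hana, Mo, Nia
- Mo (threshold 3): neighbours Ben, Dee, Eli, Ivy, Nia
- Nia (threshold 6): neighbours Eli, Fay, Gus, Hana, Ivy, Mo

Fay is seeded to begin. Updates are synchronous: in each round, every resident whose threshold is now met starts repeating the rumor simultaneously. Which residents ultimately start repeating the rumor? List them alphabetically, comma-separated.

Cal, Fay

Round 1 — Fay starts repeating the rumor (initial).
Round 2 — checking thresholds:
  Cal: 1 of 2 neighbours ≥ 1, starts repeating the rumor.
  Dee: 1 of 4 neighbours < 4, below threshold.
  Eli: 1 of 6 neighbours < 5, below threshold.
  Hana: 1 of 5 neighbours < 3, below threshold.
  Nia: 1 of 6 neighbours < 6, below threshold.
Round 3 — no new spreads; cascade stops.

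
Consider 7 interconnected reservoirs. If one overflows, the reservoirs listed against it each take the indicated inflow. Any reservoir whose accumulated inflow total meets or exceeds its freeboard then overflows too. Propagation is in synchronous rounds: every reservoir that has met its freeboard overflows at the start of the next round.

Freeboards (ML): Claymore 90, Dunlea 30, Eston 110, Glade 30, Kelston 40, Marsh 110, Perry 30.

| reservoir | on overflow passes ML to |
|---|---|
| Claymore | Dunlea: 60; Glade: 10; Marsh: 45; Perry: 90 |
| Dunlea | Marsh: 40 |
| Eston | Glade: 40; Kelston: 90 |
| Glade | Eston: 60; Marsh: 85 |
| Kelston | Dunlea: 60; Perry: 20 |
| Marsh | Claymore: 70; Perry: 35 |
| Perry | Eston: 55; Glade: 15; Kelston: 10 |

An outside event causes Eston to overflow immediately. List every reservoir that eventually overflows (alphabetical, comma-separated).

Dunlea, Eston, Glade, Kelston, Marsh, Perry

Round 1 — Eston overflows (initial).
  Glade: +40 → 40 ≥ 30
  Kelston: +90 → 90 ≥ 40
Round 2 — Glade, Kelston overflow.
  Dunlea: +60 → 60 ≥ 30
  Marsh: +85 → 85 < 110
  Perry: +20 → 20 < 30
Round 3 — Dunlea overflows.
  Marsh: +40 → 125 ≥ 110
Round 4 — Marsh overflows.
  Claymore: +70 → 70 < 90
  Perry: +35 → 55 ≥ 30
Round 5 — Perry overflows.
No further overflows.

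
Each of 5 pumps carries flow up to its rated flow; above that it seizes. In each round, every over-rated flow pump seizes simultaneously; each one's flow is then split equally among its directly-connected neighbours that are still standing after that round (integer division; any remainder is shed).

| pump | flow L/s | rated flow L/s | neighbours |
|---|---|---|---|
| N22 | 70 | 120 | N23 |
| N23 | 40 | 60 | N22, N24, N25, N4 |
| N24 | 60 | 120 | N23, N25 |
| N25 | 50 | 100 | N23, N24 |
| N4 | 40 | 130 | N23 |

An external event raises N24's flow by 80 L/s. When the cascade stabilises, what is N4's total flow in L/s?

Round 1 — N24 at 140 > 120. N24 seizes.
  N24 sheds 140 L/s to N23, N25: 70 each.
    N23: 40+70 = 110 > 60
    N25: 50+70 = 120 > 100
Round 2 — N23, N25 seize.
  N23 sheds 110 L/s to N22, N4: 55 each.
    N22: 70+55 = 125 > 120
    N4: 40+55 = 95 ≤ 130
  N25 sheds 120 L/s: no online neighbours, lost.
Round 3 — N22 seizes.
  N22 sheds 125 L/s: no online neighbours, lost.
No further seizures.

95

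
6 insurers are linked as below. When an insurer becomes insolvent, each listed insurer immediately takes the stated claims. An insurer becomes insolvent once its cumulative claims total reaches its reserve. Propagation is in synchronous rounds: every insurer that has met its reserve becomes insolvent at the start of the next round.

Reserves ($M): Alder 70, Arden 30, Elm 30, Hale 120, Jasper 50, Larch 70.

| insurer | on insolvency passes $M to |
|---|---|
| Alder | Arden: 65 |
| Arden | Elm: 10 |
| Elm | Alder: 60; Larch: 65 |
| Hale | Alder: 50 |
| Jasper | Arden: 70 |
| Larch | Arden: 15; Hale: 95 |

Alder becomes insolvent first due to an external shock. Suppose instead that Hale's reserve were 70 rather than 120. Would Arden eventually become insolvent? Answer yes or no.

With Hale's reserve at 70:
Round 1 — Alder becomes insolvent (initial).
  Arden: +65 → 65 ≥ 30
Round 2 — Arden becomes insolvent.
  Elm: +10 → 10 < 30
No further insolvencies.

yes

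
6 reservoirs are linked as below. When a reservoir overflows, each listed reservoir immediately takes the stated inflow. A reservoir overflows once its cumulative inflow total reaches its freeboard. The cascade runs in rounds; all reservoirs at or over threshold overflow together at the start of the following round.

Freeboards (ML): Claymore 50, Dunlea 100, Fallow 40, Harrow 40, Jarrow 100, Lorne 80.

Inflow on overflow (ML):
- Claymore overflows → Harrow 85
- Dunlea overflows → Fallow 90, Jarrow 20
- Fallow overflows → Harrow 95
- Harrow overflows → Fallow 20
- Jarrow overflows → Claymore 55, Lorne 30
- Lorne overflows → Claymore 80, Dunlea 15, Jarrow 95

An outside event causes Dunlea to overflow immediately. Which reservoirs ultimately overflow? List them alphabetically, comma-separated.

Dunlea, Fallow, Harrow

Round 1 — Dunlea overflows (initial).
  Fallow: +90 → 90 ≥ 40
  Jarrow: +20 → 20 < 100
Round 2 — Fallow overflows.
  Harrow: +95 → 95 ≥ 40
Round 3 — Harrow overflows.
No further overflows.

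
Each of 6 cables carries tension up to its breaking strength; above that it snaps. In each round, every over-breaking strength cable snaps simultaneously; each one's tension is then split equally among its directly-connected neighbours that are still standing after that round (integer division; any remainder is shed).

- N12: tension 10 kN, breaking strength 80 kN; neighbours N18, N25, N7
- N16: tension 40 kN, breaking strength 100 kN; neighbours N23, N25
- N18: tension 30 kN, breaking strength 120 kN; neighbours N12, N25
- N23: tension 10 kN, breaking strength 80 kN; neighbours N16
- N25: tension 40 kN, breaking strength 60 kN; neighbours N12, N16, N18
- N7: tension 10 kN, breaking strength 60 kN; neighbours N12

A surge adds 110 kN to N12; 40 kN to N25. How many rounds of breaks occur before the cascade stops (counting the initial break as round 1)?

Round 1 — N12 at 120 > 80; N25 at 80 > 60. N12, N25 snap.
  N12 sheds 120 kN to N18, N7: 60 each.
    N18: 30+60 = 90 ≤ 120
    N7: 10+60 = 70 > 60
  N25 sheds 80 kN to N16, N18: 40 each.
    N16: 40+40 = 80 ≤ 100
    N18: 90+40 = 130 > 120
Round 2 — N18, N7 snap.
  N18 sheds 130 kN: no online neighbours, lost.
  N7 sheds 70 kN: no online neighbours, lost.
No further breaks.

2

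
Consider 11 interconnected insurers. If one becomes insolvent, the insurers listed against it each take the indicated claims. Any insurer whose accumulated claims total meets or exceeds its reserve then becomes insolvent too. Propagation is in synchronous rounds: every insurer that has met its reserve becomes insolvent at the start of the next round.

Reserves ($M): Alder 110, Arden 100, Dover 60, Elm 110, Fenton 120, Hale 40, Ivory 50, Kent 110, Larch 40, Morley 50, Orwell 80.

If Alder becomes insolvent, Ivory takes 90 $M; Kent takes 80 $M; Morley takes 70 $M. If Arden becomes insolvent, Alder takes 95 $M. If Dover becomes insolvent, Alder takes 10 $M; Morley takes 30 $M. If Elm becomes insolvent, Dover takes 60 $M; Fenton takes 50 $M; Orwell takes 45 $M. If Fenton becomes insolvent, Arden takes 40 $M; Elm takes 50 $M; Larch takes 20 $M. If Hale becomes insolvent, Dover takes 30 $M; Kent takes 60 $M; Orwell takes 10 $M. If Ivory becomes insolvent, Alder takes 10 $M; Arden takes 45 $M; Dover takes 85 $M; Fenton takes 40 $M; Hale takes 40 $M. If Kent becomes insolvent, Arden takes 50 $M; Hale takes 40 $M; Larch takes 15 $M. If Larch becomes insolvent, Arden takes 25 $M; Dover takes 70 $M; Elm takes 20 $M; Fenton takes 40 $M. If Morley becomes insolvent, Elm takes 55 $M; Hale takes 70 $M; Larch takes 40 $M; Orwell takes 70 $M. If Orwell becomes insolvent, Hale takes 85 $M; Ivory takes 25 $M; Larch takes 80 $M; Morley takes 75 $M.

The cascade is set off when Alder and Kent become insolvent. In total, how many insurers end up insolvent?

9

Round 1 — Alder, Kent become insolvent (initial).
  Arden: +50 → 50 < 100
  Hale: +40 → 40 ≥ 40
  Ivory: +90 → 90 ≥ 50
  Larch: +15 → 15 < 40
  Morley: +70 → 70 ≥ 50
Round 2 — Hale, Ivory, Morley become insolvent.
  Arden: +45 → 95 < 100
  Dover: +30+85 → 115 ≥ 60
  Elm: +55 → 55 < 110
  Fenton: +40 → 40 < 120
  Larch: +40 → 55 ≥ 40
  Orwell: +10+70 → 80 ≥ 80
Round 3 — Dover, Larch, Orwell become insolvent.
  Arden: +25 → 120 ≥ 100
  Elm: +20 → 75 < 110
  Fenton: +40 → 80 < 120
Round 4 — Arden becomes insolvent.
No further insolvencies.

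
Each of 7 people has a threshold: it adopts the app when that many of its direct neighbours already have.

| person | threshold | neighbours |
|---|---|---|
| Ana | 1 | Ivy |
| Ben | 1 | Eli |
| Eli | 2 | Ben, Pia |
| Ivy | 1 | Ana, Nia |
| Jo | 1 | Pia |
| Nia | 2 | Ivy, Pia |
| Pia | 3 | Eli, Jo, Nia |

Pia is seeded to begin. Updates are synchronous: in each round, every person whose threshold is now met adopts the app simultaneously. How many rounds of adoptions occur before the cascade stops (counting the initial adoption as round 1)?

Round 1 — Pia adopts the app (initial).
Round 2 — checking thresholds:
  Eli: 1 of 2 neighbours < 2, not yet.
  Jo: 1 of 1 neighbours ≥ 1, adopts the app.
  Nia: 1 of 2 neighbours < 2, not yet.
Round 3 — no new adoptions; cascade stops.

2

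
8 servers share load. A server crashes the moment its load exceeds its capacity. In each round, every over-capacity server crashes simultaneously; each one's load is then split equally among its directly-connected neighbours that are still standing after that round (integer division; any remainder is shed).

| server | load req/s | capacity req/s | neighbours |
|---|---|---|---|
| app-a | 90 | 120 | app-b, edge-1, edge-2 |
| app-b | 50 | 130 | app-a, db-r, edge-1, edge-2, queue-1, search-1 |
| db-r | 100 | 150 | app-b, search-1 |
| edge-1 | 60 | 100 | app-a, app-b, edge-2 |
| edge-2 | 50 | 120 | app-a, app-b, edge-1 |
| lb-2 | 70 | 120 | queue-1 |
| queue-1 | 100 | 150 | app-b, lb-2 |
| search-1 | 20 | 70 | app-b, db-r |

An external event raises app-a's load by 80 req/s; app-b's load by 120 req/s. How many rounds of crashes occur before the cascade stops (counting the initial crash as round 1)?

2

Round 1 — app-a at 170 > 120; app-b at 170 > 130. app-a, app-b crash.
  app-a sheds 170 req/s to edge-1, edge-2: 85 each.
    edge-1: 60+85 = 145 > 100
    edge-2: 50+85 = 135 > 120
  app-b sheds 170 req/s to db-r, edge-1, edge-2, queue-1, search-1: 34 each.
    db-r: 100+34 = 134 ≤ 150
    edge-1: 145+34 = 179 > 100
    edge-2: 135+34 = 169 > 120
    queue-1: 100+34 = 134 ≤ 150
    search-1: 20+34 = 54 ≤ 70
Round 2 — edge-1, edge-2 crash.
  edge-1 sheds 179 req/s: no online neighbours, lost.
  edge-2 sheds 169 req/s: no online neighbours, lost.
No further crashes.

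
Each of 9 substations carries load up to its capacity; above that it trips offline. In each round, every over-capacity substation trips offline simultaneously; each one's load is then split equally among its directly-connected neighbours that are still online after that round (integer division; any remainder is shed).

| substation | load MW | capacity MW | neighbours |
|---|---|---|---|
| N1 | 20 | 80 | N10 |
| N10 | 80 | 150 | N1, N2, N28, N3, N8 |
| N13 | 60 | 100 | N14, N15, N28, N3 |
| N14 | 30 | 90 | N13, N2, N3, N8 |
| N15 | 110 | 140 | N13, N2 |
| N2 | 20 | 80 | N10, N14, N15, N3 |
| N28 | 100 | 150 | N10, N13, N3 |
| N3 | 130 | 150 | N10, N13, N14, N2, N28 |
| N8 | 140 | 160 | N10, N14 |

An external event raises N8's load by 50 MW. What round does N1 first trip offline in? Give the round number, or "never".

never

Round 1 — N8 at 190 > 160. N8 trips offline.
  N8 sheds 190 MW to N10, N14: 95 each.
    N10: 80+95 = 175 > 150
    N14: 30+95 = 125 > 90
Round 2 — N10, N14 trip offline.
  N10 sheds 175 MW to N1, N2, N28, N3: 43 each (3 lost).
    N1: 20+43 = 63 ≤ 80
    N2: 20+43 = 63 ≤ 80
    N28: 100+43 = 143 ≤ 150
    N3: 130+43 = 173 > 150
  N14 sheds 125 MW to N13, N2, N3: 41 each (2 lost).
    N13: 60+41 = 101 > 100
    N2: 63+41 = 104 > 80
    N3: 173+41 = 214 > 150
Round 3 — N13, N2, N3 trip offline.
  N13 sheds 101 MW to N15, N28: 50 each (1 lost).
    N15: 110+50 = 160 > 140
    N28: 143+50 = 193 > 150
  N2 sheds 104 MW to N15: 104 each.
    N15: 160+104 = 264 > 140
  N3 sheds 214 MW to N28: 214 each.
    N28: 193+214 = 407 > 150
Round 4 — N15, N28 trip offline.
  N15 sheds 264 MW: no online neighbours, lost.
  N28 sheds 407 MW: no online neighbours, lost.
No further trips.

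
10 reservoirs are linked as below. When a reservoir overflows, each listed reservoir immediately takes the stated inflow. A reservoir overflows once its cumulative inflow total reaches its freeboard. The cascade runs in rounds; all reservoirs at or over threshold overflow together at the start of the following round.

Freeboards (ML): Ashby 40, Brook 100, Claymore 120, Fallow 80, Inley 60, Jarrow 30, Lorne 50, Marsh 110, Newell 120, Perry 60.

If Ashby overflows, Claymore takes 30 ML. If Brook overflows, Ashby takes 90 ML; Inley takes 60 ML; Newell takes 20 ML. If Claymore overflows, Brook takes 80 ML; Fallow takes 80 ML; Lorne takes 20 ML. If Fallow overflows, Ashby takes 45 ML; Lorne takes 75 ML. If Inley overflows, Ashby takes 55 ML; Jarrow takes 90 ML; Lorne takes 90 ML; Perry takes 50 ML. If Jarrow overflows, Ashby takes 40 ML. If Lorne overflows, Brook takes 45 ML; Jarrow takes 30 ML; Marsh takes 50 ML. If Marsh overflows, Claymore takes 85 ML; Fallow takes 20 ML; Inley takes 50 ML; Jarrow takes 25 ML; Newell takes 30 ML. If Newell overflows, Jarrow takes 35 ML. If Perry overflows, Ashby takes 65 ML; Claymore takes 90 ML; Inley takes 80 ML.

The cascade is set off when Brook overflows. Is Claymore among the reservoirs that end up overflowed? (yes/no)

no

Round 1 — Brook overflows (initial).
  Ashby: +90 → 90 ≥ 40
  Inley: +60 → 60 ≥ 60
  Newell: +20 → 20 < 120
Round 2 — Ashby, Inley overflow.
  Claymore: +30 → 30 < 120
  Jarrow: +90 → 90 ≥ 30
  Lorne: +90 → 90 ≥ 50
  Perry: +50 → 50 < 60
Round 3 — Jarrow, Lorne overflow.
  Marsh: +50 → 50 < 110
No further overflows.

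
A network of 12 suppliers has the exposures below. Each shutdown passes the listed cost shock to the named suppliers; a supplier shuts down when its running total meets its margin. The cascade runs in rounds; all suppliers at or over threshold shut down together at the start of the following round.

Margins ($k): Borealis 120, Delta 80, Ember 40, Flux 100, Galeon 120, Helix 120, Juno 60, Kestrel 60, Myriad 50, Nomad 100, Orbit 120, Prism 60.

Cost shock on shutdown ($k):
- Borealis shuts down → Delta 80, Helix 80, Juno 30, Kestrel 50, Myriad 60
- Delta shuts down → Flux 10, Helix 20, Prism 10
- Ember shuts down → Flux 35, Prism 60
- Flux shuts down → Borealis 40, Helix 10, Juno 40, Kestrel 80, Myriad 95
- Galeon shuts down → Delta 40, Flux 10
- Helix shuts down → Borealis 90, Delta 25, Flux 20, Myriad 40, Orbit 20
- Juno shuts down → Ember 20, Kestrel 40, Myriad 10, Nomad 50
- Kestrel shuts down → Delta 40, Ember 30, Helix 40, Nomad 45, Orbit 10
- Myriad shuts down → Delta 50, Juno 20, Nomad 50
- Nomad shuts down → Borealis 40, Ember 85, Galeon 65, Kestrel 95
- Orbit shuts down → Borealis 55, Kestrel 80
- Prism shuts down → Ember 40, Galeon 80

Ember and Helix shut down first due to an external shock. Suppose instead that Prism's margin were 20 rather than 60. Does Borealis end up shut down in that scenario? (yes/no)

no

With Prism's margin at 20:
Round 1 — Ember, Helix shut down (initial).
  Borealis: +90 → 90 < 120
  Delta: +25 → 25 < 80
  Flux: +35+20 → 55 < 100
  Myriad: +40 → 40 < 50
  Orbit: +20 → 20 < 120
  Prism: +60 → 60 ≥ 20
Round 2 — Prism shuts down.
  Galeon: +80 → 80 < 120
No further shutdowns.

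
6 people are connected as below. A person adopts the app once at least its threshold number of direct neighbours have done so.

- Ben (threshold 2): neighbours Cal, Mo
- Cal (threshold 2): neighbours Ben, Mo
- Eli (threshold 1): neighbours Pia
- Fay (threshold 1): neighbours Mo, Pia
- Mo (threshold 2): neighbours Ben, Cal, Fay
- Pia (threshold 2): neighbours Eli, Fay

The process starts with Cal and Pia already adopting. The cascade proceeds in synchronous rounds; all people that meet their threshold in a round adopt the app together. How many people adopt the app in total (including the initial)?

6

Round 1 — Cal, Pia adopt the app (initial).
Round 2 — checking thresholds:
  Ben: 1 of 2 neighbours < 2, below threshold.
  Eli: 1 of 1 neighbours ≥ 1, adopts the app.
  Fay: 1 of 2 neighbours ≥ 1, adopts the app.
  Mo: 1 of 3 neighbours < 2, below threshold.
Round 3 — checking thresholds:
  Ben: 1 of 2 neighbours < 2, below threshold.
  Mo: 2 of 3 neighbours ≥ 2, adopts the app.
Round 4 — checking thresholds:
  Ben: 2 of 2 neighbours ≥ 2, adopts the app.
Round 5 — no new adoptions; cascade stops.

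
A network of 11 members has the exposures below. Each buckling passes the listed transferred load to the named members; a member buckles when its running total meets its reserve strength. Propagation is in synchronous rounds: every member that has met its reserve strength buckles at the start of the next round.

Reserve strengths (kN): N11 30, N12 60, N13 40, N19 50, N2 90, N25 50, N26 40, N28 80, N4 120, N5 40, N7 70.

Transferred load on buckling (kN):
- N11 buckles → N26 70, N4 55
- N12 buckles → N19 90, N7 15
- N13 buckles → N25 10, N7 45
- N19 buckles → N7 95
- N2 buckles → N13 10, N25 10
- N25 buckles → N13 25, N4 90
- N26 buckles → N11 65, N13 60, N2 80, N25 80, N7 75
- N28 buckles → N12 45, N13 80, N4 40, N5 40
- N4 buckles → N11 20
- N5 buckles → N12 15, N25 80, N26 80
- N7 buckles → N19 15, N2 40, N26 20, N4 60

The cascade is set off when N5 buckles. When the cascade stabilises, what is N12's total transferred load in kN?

15

Round 1 — N5 buckles (initial).
  N12: +15 → 15 < 60
  N25: +80 → 80 ≥ 50
  N26: +80 → 80 ≥ 40
Round 2 — N25, N26 buckle.
  N11: +65 → 65 ≥ 30
  N13: +25+60 → 85 ≥ 40
  N2: +80 → 80 < 90
  N4: +90 → 90 < 120
  N7: +75 → 75 ≥ 70
Round 3 — N11, N13, N7 buckle.
  N19: +15 → 15 < 50
  N2: +40 → 120 ≥ 90
  N4: +55+60 → 205 ≥ 120
Round 4 — N2, N4 buckle.
No further bucklings.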